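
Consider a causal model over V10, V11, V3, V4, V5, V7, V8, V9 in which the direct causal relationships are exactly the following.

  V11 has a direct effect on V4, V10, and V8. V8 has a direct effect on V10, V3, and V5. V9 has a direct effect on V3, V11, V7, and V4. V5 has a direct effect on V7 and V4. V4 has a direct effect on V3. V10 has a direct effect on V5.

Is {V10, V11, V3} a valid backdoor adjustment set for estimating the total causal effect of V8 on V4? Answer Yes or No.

No

Backdoor paths from V8 to V4 (paths whose first edge points into V8):
  P1: V8 <- V11 <- V9 -> V4
  P2: V8 <- V11 <- V9 -> V7 <- V5 -> V4
  P3: V8 <- V11 <- V9 -> V3 <- V4
  P4: V8 <- V11 -> V10 -> V5 -> V4
  P5: V8 <- V11 -> V10 -> V5 -> V7 <- V9 -> V4
  P6: V8 <- V11 -> V10 -> V5 -> V7 <- V9 -> V3 <- V4
  P7: V8 <- V11 -> V4
Condition 1 (no descendant of V8 in the set): FAILS — V10 and V3 are descendants of V8.
Condition 2 (every backdoor path blocked by {V10, V11, V3}):
  P1: blocked at chain node V11 ∈ conditioning set.
  P2: blocked at chain node V11 ∈ conditioning set.
  P3: blocked at chain node V11 ∈ conditioning set.
  P4: blocked at fork node V11 ∈ conditioning set.
  P5: blocked at fork node V11 ∈ conditioning set.
  P6: blocked at fork node V11 ∈ conditioning set.
  P7: blocked at fork node V11 ∈ conditioning set.
{V10, V11, V3} does not satisfy the backdoor criterion.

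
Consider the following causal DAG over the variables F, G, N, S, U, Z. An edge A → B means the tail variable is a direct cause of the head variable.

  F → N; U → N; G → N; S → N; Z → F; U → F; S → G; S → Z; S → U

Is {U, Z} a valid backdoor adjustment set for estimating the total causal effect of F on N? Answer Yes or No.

Backdoor paths from F to N (paths whose first edge points into F):
  P1: F <- U <- S -> G -> N
  P2: F <- U <- S -> N
  P3: F <- U -> N
  P4: F <- Z <- S -> U -> N
  P5: F <- Z <- S -> G -> N
  P6: F <- Z <- S -> N
Condition 1 (no descendant of F in the set): holds — descendants of F are {N}; none are in {U, Z}.
Condition 2 (every backdoor path blocked by {U, Z}):
  P1: blocked at chain node U ∈ conditioning set.
  P2: blocked at chain node U ∈ conditioning set.
  P3: blocked at fork node U ∈ conditioning set.
  P4: blocked at chain node Z ∈ conditioning set.
  P5: blocked at chain node Z ∈ conditioning set.
  P6: blocked at chain node Z ∈ conditioning set.
{U, Z} satisfies the backdoor criterion.

Yes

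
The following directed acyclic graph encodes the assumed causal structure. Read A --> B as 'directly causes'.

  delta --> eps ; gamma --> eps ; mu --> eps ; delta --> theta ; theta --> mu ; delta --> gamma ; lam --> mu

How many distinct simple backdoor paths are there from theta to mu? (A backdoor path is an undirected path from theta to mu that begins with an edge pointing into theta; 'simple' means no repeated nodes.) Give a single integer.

A backdoor path from theta to mu is any simple undirected path whose first edge points into theta (i.e. leaves theta via a parent).
Parents of theta: {delta}.
Enumerating:
  P1: theta <- delta -> gamma -> eps <- mu
  P2: theta <- delta -> eps <- mu
That exhausts the simple backdoor paths. Count: 2.

2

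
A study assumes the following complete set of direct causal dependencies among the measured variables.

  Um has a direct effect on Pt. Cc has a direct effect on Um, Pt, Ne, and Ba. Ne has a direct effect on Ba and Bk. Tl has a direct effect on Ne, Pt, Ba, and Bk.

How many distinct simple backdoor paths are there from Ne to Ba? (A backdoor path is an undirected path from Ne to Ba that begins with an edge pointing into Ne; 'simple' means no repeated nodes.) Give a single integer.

6

A backdoor path from Ne to Ba is any simple undirected path whose first edge points into Ne (i.e. leaves Ne via a parent).
Parents of Ne: {Cc, Tl}.
Enumerating:
  P1: Ne <- Cc -> Um -> Pt <- Tl -> Ba
  P2: Ne <- Cc -> Ba
  P3: Ne <- Cc -> Pt <- Tl -> Ba
  P4: Ne <- Tl -> Ba
  P5: Ne <- Tl -> Pt <- Cc -> Ba
  P6: Ne <- Tl -> Pt <- Um <- Cc -> Ba
That exhausts the simple backdoor paths. Count: 6.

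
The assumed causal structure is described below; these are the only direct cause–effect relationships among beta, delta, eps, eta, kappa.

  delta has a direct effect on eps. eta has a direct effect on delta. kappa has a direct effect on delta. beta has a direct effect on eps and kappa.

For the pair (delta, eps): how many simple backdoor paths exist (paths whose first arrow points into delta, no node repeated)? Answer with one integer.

A backdoor path from delta to eps is any simple undirected path whose first edge points into delta (i.e. leaves delta via a parent).
Parents of delta: {eta, kappa}.
Enumerating:
  P1: delta <- kappa <- beta -> eps
That exhausts the simple backdoor paths. Count: 1.

1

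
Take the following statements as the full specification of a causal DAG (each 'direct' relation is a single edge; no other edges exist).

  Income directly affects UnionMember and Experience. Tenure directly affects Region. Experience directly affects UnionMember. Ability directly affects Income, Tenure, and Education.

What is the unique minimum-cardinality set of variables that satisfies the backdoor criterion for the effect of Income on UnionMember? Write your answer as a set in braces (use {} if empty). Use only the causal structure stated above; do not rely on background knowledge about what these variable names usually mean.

{}

Variables eligible for adjustment (non-descendants of Income, excluding Income and UnionMember): {Ability, Education, Region, Tenure}.
Backdoor paths from Income to UnionMember:
  (none)
With no backdoor paths the empty set already satisfies the criterion, and it is trivially minimal.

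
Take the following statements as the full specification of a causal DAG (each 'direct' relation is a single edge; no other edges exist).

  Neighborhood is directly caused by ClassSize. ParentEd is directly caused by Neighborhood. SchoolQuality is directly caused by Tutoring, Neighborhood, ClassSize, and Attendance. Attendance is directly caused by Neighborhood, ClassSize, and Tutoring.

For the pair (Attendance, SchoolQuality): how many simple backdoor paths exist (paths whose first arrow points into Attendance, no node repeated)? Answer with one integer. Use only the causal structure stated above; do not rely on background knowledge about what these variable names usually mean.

A backdoor path from Attendance to SchoolQuality is any simple undirected path whose first edge points into Attendance (i.e. leaves Attendance via a parent).
Parents of Attendance: {ClassSize, Neighborhood, Tutoring}.
Enumerating:
  P1: Attendance <- Tutoring -> SchoolQuality
  P2: Attendance <- ClassSize -> Neighborhood -> SchoolQuality
  P3: Attendance <- ClassSize -> SchoolQuality
  P4: Attendance <- Neighborhood <- ClassSize -> SchoolQuality
  P5: Attendance <- Neighborhood -> SchoolQuality
That exhausts the simple backdoor paths. Count: 5.

5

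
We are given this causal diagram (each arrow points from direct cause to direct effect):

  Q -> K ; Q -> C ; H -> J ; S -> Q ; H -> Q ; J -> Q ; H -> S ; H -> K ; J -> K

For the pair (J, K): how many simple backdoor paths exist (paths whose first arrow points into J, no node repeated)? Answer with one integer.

A backdoor path from J to K is any simple undirected path whose first edge points into J (i.e. leaves J via a parent).
Parents of J: {H}.
Enumerating:
  P1: J <- H -> S -> Q -> K
  P2: J <- H -> Q -> K
  P3: J <- H -> K
That exhausts the simple backdoor paths. Count: 3.

3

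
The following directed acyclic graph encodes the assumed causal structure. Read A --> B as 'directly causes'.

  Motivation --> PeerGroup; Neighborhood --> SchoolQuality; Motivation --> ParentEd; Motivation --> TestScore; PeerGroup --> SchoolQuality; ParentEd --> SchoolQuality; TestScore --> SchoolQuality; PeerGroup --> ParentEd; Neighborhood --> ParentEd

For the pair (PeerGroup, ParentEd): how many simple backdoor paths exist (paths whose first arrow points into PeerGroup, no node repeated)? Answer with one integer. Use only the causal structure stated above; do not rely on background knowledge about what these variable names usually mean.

3

A backdoor path from PeerGroup to ParentEd is any simple undirected path whose first edge points into PeerGroup (i.e. leaves PeerGroup via a parent).
Parents of PeerGroup: {Motivation}.
Enumerating:
  P1: PeerGroup <- Motivation -> TestScore -> SchoolQuality <- Neighborhood -> ParentEd
  P2: PeerGroup <- Motivation -> TestScore -> SchoolQuality <- ParentEd
  P3: PeerGroup <- Motivation -> ParentEd
That exhausts the simple backdoor paths. Count: 3.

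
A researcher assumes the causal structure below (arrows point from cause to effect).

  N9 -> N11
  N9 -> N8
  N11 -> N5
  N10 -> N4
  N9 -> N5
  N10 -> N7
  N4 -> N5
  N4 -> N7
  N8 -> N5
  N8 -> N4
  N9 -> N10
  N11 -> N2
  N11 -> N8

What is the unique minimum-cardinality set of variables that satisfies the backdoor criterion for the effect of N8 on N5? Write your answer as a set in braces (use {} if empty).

{N11, N9}

Variables eligible for adjustment (non-descendants of N8, excluding N8 and N5): {N10, N11, N2, N9}.
Backdoor paths from N8 to N5:
  P1: N8 <- N9 -> N11 -> N5
  P2: N8 <- N9 -> N10 -> N4 -> N5
  P3: N8 <- N9 -> N10 -> N7 <- N4 -> N5
  P4: N8 <- N9 -> N5
  P5: N8 <- N11 <- N9 -> N10 -> N4 -> N5
  P6: N8 <- N11 <- N9 -> N10 -> N7 <- N4 -> N5
  P7: N8 <- N11 <- N9 -> N5
  P8: N8 <- N11 -> N5
The empty set is not sufficient: P1 (N8 <- N9 -> N11 -> N5) has no collider blocking it and no conditioned non-collider, so it is open.
Try {N11, N9}:
  P1: blocked at fork node N9 ∈ conditioning set.
  P2: blocked at fork node N9 ∈ conditioning set.
  P3: blocked at fork node N9 ∈ conditioning set.
  P4: blocked at fork node N9 ∈ conditioning set.
  P5: blocked at chain node N11 ∈ conditioning set.
  P6: blocked at chain node N11 ∈ conditioning set.
  P7: blocked at chain node N11 ∈ conditioning set.
  P8: blocked at fork node N11 ∈ conditioning set.
{N11, N9} contains no descendant of N8 and blocks every backdoor path.
Every element of {N11, N9} is needed (dropping N11 leaves P8 open; dropping N9 leaves P2 open), so no proper subset is valid.
Among all size-2 subsets of the eligible variables, only {N11, N9} blocks every backdoor path, so it is the unique smallest valid adjustment set.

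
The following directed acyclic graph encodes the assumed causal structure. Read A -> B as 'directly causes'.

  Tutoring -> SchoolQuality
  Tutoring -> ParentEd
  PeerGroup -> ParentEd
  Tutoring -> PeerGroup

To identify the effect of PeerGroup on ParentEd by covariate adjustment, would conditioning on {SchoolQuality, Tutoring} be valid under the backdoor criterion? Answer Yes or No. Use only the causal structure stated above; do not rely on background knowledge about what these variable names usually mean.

Yes

Backdoor paths from PeerGroup to ParentEd (paths whose first edge points into PeerGroup):
  P1: PeerGroup <- Tutoring -> ParentEd
Condition 1 (no descendant of PeerGroup in the set): holds — descendants of PeerGroup are {ParentEd}; none are in {SchoolQuality, Tutoring}.
Condition 2 (every backdoor path blocked by {SchoolQuality, Tutoring}):
  P1: blocked at fork node Tutoring ∈ conditioning set.
{SchoolQuality, Tutoring} satisfies the backdoor criterion.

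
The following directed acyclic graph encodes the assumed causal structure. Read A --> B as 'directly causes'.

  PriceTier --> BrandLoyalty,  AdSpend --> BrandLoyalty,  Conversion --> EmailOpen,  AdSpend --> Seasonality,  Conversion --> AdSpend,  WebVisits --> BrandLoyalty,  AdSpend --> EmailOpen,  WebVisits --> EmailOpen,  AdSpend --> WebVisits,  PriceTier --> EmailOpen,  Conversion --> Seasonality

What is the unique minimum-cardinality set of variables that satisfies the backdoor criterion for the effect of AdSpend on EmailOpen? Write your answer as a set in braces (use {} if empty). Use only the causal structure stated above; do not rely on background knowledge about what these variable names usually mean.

{Conversion}

Variables eligible for adjustment (non-descendants of AdSpend, excluding AdSpend and EmailOpen): {Conversion, PriceTier}.
Backdoor paths from AdSpend to EmailOpen:
  P1: AdSpend <- Conversion -> EmailOpen
The empty set is not sufficient: P1 (AdSpend <- Conversion -> EmailOpen) has no collider blocking it and no conditioned non-collider, so it is open.
Try {Conversion}:
  P1: blocked at fork node Conversion ∈ conditioning set.
{Conversion} contains no descendant of AdSpend and blocks every backdoor path.
No other singleton works — e.g. {PriceTier} leaves P1 open — so {Conversion} is the unique smallest valid adjustment set.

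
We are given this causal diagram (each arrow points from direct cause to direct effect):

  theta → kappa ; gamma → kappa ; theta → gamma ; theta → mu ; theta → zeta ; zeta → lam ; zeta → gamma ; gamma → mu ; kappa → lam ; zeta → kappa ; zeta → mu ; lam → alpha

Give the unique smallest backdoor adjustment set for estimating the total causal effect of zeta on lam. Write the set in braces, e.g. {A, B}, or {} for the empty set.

Variables eligible for adjustment (non-descendants of zeta, excluding zeta and lam): {theta}.
Backdoor paths from zeta to lam:
  P1: zeta <- theta -> gamma -> kappa -> lam
  P2: zeta <- theta -> mu <- gamma -> kappa -> lam
  P3: zeta <- theta -> kappa -> lam
The empty set is not sufficient: P1 (zeta <- theta -> gamma -> kappa -> lam) has no collider blocking it and no conditioned non-collider, so it is open.
Try {theta}:
  P1: blocked at fork node theta ∈ conditioning set.
  P2: blocked at fork node theta ∈ conditioning set.
  P3: blocked at fork node theta ∈ conditioning set.
{theta} contains no descendant of zeta and blocks every backdoor path.
{theta} is the unique smallest valid adjustment set.

{theta}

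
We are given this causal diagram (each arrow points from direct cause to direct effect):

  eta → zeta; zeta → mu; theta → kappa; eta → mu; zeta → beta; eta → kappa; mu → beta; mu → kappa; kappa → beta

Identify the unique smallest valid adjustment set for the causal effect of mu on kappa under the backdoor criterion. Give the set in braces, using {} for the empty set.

{eta}

Variables eligible for adjustment (non-descendants of mu, excluding mu and kappa): {eta, theta, zeta}.
Backdoor paths from mu to kappa:
  P1: mu <- eta -> zeta -> beta <- kappa
  P2: mu <- eta -> kappa
  P3: mu <- zeta <- eta -> kappa
  P4: mu <- zeta -> beta <- kappa
The empty set is not sufficient: P2 (mu <- eta -> kappa) has no collider blocking it and no conditioned non-collider, so it is open.
Try {eta}:
  P1: blocked at fork node eta ∈ conditioning set.
  P2: blocked at fork node eta ∈ conditioning set.
  P3: blocked at fork node eta ∈ conditioning set.
  P4: blocked at collider beta (neither it nor any descendant is in the conditioning set).
{eta} contains no descendant of mu and blocks every backdoor path.
No other singleton works — e.g. {zeta} leaves P2 open — so {eta} is the unique smallest valid adjustment set.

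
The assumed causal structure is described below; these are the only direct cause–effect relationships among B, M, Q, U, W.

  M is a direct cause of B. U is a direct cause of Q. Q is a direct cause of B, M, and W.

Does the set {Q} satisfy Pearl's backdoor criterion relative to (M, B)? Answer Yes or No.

Yes

Backdoor paths from M to B (paths whose first edge points into M):
  P1: M <- Q -> B
Condition 1 (no descendant of M in the set): holds — descendants of M are {B}; none are in {Q}.
Condition 2 (every backdoor path blocked by {Q}):
  P1: blocked at fork node Q ∈ conditioning set.
{Q} satisfies the backdoor criterion.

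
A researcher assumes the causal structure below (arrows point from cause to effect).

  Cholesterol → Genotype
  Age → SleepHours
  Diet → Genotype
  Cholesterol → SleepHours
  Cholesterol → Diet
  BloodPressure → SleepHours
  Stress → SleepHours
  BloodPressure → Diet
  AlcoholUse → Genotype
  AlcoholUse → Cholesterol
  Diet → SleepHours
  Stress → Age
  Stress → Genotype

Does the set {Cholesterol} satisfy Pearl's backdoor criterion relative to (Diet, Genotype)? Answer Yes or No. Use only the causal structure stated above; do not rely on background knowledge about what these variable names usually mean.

Backdoor paths from Diet to Genotype (paths whose first edge points into Diet):
  P1: Diet <- Cholesterol <- AlcoholUse -> Genotype
  P2: Diet <- Cholesterol -> Genotype
  P3: Diet <- Cholesterol -> SleepHours <- Stress -> Genotype
  P4: Diet <- Cholesterol -> SleepHours <- Age <- Stress -> Genotype
  P5: Diet <- BloodPressure -> SleepHours <- Stress -> Genotype
  P6: Diet <- BloodPressure -> SleepHours <- Cholesterol <- AlcoholUse -> Genotype
  P7: Diet <- BloodPressure -> SleepHours <- Cholesterol -> Genotype
  P8: Diet <- BloodPressure -> SleepHours <- Age <- Stress -> Genotype
Condition 1 (no descendant of Diet in the set): holds — descendants of Diet are {Genotype, SleepHours}; none are in {Cholesterol}.
Condition 2 (every backdoor path blocked by {Cholesterol}):
  P1: blocked at chain node Cholesterol ∈ conditioning set.
  P2: blocked at fork node Cholesterol ∈ conditioning set.
  P3: blocked at fork node Cholesterol ∈ conditioning set.
  P4: blocked at fork node Cholesterol ∈ conditioning set.
  P5: blocked at collider SleepHours (neither it nor any descendant is in the conditioning set).
  P6: blocked at collider SleepHours (neither it nor any descendant is in the conditioning set).
  P7: blocked at collider SleepHours (neither it nor any descendant is in the conditioning set).
  P8: blocked at collider SleepHours (neither it nor any descendant is in the conditioning set).
{Cholesterol} satisfies the backdoor criterion.

Yes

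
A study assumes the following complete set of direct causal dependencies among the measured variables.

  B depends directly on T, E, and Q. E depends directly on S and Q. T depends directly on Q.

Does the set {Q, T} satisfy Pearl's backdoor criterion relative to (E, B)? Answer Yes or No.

Yes

Backdoor paths from E to B (paths whose first edge points into E):
  P1: E <- Q -> T -> B
  P2: E <- Q -> B
Condition 1 (no descendant of E in the set): holds — descendants of E are {B}; none are in {Q, T}.
Condition 2 (every backdoor path blocked by {Q, T}):
  P1: blocked at fork node Q ∈ conditioning set.
  P2: blocked at fork node Q ∈ conditioning set.
{Q, T} satisfies the backdoor criterion.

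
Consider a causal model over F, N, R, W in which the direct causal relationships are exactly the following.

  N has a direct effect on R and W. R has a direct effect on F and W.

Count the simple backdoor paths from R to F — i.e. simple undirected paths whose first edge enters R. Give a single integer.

A backdoor path from R to F is any simple undirected path whose first edge points into R (i.e. leaves R via a parent).
Parents of R: {N}.
No simple path from any parent of R reaches F without revisiting R, so there are no backdoor paths.

0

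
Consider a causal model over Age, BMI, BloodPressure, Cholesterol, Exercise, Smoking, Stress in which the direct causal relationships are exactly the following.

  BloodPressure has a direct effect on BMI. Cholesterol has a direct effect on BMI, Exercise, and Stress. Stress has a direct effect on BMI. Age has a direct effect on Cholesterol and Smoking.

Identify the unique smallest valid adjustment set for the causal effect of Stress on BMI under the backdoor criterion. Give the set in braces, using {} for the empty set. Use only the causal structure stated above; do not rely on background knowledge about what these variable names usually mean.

{Cholesterol}

Variables eligible for adjustment (non-descendants of Stress, excluding Stress and BMI): {Age, BloodPressure, Cholesterol, Exercise, Smoking}.
Backdoor paths from Stress to BMI:
  P1: Stress <- Cholesterol -> BMI
The empty set is not sufficient: P1 (Stress <- Cholesterol -> BMI) has no collider blocking it and no conditioned non-collider, so it is open.
Try {Cholesterol}:
  P1: blocked at fork node Cholesterol ∈ conditioning set.
{Cholesterol} contains no descendant of Stress and blocks every backdoor path.
No other singleton works — e.g. {Age} leaves P1 open — so {Cholesterol} is the unique smallest valid adjustment set.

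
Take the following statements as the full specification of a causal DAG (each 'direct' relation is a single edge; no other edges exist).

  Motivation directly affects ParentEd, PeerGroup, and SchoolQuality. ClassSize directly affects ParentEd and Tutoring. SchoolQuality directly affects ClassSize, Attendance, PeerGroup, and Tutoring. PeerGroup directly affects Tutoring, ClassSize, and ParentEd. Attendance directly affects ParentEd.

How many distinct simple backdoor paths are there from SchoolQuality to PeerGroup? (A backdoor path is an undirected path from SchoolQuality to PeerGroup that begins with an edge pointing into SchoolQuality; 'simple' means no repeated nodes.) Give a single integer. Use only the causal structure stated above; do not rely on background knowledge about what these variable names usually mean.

A backdoor path from SchoolQuality to PeerGroup is any simple undirected path whose first edge points into SchoolQuality (i.e. leaves SchoolQuality via a parent).
Parents of SchoolQuality: {Motivation}.
Enumerating:
  P1: SchoolQuality <- Motivation -> PeerGroup
  P2: SchoolQuality <- Motivation -> ParentEd <- PeerGroup
  P3: SchoolQuality <- Motivation -> ParentEd <- ClassSize <- PeerGroup
  P4: SchoolQuality <- Motivation -> ParentEd <- ClassSize -> Tutoring <- PeerGroup
That exhausts the simple backdoor paths. Count: 4.

4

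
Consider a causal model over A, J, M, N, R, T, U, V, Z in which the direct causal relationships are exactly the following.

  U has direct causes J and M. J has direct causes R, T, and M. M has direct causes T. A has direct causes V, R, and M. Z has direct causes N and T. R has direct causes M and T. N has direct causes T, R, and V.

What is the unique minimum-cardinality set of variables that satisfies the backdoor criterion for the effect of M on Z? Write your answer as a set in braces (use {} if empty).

Variables eligible for adjustment (non-descendants of M, excluding M and Z): {T, V}.
Backdoor paths from M to Z:
  P1: M <- T -> R -> A <- V -> N -> Z
  P2: M <- T -> R -> N -> Z
  P3: M <- T -> J <- R -> A <- V -> N -> Z
  P4: M <- T -> J <- R -> N -> Z
  P5: M <- T -> N -> Z
  P6: M <- T -> Z
The empty set is not sufficient: P2 (M <- T -> R -> N -> Z) has no collider blocking it and no conditioned non-collider, so it is open.
Try {T}:
  P1: blocked at fork node T ∈ conditioning set.
  P2: blocked at fork node T ∈ conditioning set.
  P3: blocked at fork node T ∈ conditioning set.
  P4: blocked at fork node T ∈ conditioning set.
  P5: blocked at fork node T ∈ conditioning set.
  P6: blocked at fork node T ∈ conditioning set.
{T} contains no descendant of M and blocks every backdoor path.
No other singleton works — e.g. {V} leaves P2 open — so {T} is the unique smallest valid adjustment set.

{T}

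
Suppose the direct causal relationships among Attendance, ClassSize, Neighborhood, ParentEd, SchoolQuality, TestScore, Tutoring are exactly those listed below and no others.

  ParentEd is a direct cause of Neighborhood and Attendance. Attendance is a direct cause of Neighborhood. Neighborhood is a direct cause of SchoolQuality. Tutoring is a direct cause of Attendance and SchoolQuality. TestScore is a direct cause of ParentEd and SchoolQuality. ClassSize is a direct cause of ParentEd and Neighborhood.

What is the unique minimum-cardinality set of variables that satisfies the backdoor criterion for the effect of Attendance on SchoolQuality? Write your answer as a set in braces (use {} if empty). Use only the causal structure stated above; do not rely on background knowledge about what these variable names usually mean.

Variables eligible for adjustment (non-descendants of Attendance, excluding Attendance and SchoolQuality): {ClassSize, ParentEd, TestScore, Tutoring}.
Backdoor paths from Attendance to SchoolQuality:
  P1: Attendance <- Tutoring -> SchoolQuality
  P2: Attendance <- ParentEd <- ClassSize -> Neighborhood -> SchoolQuality
  P3: Attendance <- ParentEd <- TestScore -> SchoolQuality
  P4: Attendance <- ParentEd -> Neighborhood -> SchoolQuality
The empty set is not sufficient: P1 (Attendance <- Tutoring -> SchoolQuality) has no collider blocking it and no conditioned non-collider, so it is open.
Try {ParentEd, Tutoring}:
  P1: blocked at fork node Tutoring ∈ conditioning set.
  P2: blocked at chain node ParentEd ∈ conditioning set.
  P3: blocked at chain node ParentEd ∈ conditioning set.
  P4: blocked at fork node ParentEd ∈ conditioning set.
{ParentEd, Tutoring} contains no descendant of Attendance and blocks every backdoor path.
Every element of {ParentEd, Tutoring} is needed (dropping ParentEd leaves P2 open; dropping Tutoring leaves P1 open), so no proper subset is valid.
Among all size-2 subsets of the eligible variables, only {ParentEd, Tutoring} blocks every backdoor path, so it is the unique smallest valid adjustment set.

{ParentEd, Tutoring}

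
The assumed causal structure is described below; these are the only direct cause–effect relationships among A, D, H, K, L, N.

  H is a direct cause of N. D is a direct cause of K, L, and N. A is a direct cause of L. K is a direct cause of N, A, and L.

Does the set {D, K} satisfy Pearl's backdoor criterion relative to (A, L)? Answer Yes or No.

Yes

Backdoor paths from A to L (paths whose first edge points into A):
  P1: A <- K <- D -> L
  P2: A <- K -> N <- D -> L
  P3: A <- K -> L
Condition 1 (no descendant of A in the set): holds — descendants of A are {L}; none are in {D, K}.
Condition 2 (every backdoor path blocked by {D, K}):
  P1: blocked at chain node K ∈ conditioning set.
  P2: blocked at fork node K ∈ conditioning set.
  P3: blocked at fork node K ∈ conditioning set.
{D, K} satisfies the backdoor criterion.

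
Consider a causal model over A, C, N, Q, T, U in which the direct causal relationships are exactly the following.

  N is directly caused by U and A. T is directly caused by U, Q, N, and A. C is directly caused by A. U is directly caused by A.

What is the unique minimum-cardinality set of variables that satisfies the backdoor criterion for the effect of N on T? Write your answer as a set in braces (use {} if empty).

Variables eligible for adjustment (non-descendants of N, excluding N and T): {A, C, Q, U}.
Backdoor paths from N to T:
  P1: N <- A -> U -> T
  P2: N <- A -> T
  P3: N <- U <- A -> T
  P4: N <- U -> T
The empty set is not sufficient: P1 (N <- A -> U -> T) has no collider blocking it and no conditioned non-collider, so it is open.
Try {A, U}:
  P1: blocked at fork node A ∈ conditioning set.
  P2: blocked at fork node A ∈ conditioning set.
  P3: blocked at chain node U ∈ conditioning set.
  P4: blocked at fork node U ∈ conditioning set.
{A, U} contains no descendant of N and blocks every backdoor path.
Every element of {A, U} is needed (dropping A leaves P2 open; dropping U leaves P4 open), so no proper subset is valid.
Among all size-2 subsets of the eligible variables, only {A, U} blocks every backdoor path, so it is the unique smallest valid adjustment set.

{A, U}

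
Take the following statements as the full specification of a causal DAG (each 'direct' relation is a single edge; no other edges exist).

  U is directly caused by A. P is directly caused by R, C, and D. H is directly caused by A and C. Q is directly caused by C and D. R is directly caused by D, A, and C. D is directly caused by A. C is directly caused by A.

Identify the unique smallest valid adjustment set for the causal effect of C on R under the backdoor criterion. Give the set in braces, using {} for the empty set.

{A}

Variables eligible for adjustment (non-descendants of C, excluding C and R): {A, D, U}.
Backdoor paths from C to R:
  P1: C <- A -> D -> R
  P2: C <- A -> D -> P <- R
  P3: C <- A -> R
The empty set is not sufficient: P1 (C <- A -> D -> R) has no collider blocking it and no conditioned non-collider, so it is open.
Try {A}:
  P1: blocked at fork node A ∈ conditioning set.
  P2: blocked at fork node A ∈ conditioning set.
  P3: blocked at fork node A ∈ conditioning set.
{A} contains no descendant of C and blocks every backdoor path.
No other singleton works — e.g. {U} leaves P1 open — so {A} is the unique smallest valid adjustment set.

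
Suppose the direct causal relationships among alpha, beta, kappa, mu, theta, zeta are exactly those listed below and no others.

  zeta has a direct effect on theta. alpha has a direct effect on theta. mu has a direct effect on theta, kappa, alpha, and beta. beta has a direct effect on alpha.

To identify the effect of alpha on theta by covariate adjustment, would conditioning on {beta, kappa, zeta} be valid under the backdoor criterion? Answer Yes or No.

Backdoor paths from alpha to theta (paths whose first edge points into alpha):
  P1: alpha <- mu -> theta
  P2: alpha <- beta <- mu -> theta
Condition 1 (no descendant of alpha in the set): holds — descendants of alpha are {theta}; none are in {beta, kappa, zeta}.
Condition 2 (every backdoor path blocked by {beta, kappa, zeta}):
  P1: open — no interior node is in the conditioning set.
  P2: blocked at chain node beta ∈ conditioning set.
{beta, kappa, zeta} does not satisfy the backdoor criterion.

No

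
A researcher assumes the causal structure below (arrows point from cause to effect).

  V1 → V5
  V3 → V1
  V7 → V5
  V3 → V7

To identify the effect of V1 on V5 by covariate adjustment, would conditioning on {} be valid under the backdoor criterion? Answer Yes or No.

Backdoor paths from V1 to V5 (paths whose first edge points into V1):
  P1: V1 <- V3 -> V7 -> V5
Condition 1 (no descendant of V1 in the set): holds — descendants of V1 are {V5}; none are in {}.
Condition 2 (every backdoor path blocked by {}):
  P1: open — no interior node is in the conditioning set.
{} does not satisfy the backdoor criterion.

No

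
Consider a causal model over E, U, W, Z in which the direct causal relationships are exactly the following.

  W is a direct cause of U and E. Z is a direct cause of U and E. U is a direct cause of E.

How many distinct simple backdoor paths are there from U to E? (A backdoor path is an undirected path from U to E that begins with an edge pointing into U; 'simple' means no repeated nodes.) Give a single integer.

A backdoor path from U to E is any simple undirected path whose first edge points into U (i.e. leaves U via a parent).
Parents of U: {W, Z}.
Enumerating:
  P1: U <- W -> E
  P2: U <- Z -> E
That exhausts the simple backdoor paths. Count: 2.

2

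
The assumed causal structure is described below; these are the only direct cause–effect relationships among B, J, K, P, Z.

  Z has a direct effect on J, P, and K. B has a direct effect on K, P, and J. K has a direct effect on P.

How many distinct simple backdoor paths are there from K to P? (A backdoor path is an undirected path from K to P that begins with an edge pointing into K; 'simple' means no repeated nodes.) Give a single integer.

A backdoor path from K to P is any simple undirected path whose first edge points into K (i.e. leaves K via a parent).
Parents of K: {B, Z}.
Enumerating:
  P1: K <- Z -> J <- B -> P
  P2: K <- Z -> P
  P3: K <- B -> J <- Z -> P
  P4: K <- B -> P
That exhausts the simple backdoor paths. Count: 4.

4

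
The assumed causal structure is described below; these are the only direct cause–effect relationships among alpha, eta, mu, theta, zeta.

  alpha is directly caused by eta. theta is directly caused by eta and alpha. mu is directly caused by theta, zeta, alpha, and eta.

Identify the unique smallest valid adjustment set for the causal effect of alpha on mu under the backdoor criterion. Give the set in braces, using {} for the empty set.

{eta}

Variables eligible for adjustment (non-descendants of alpha, excluding alpha and mu): {eta, zeta}.
Backdoor paths from alpha to mu:
  P1: alpha <- eta -> theta -> mu
  P2: alpha <- eta -> mu
The empty set is not sufficient: P1 (alpha <- eta -> theta -> mu) has no collider blocking it and no conditioned non-collider, so it is open.
Try {eta}:
  P1: blocked at fork node eta ∈ conditioning set.
  P2: blocked at fork node eta ∈ conditioning set.
{eta} contains no descendant of alpha and blocks every backdoor path.
No other singleton works — e.g. {zeta} leaves P1 open — so {eta} is the unique smallest valid adjustment set.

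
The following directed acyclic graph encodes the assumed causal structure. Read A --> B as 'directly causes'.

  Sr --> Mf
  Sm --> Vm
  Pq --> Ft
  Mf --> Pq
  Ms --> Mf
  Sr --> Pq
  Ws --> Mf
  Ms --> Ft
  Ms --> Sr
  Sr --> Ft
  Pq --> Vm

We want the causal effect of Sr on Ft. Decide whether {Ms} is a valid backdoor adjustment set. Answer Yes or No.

Backdoor paths from Sr to Ft (paths whose first edge points into Sr):
  P1: Sr <- Ms -> Mf -> Pq -> Ft
  P2: Sr <- Ms -> Ft
Condition 1 (no descendant of Sr in the set): holds — descendants of Sr are {Ft, Mf, Pq, Vm}; none are in {Ms}.
Condition 2 (every backdoor path blocked by {Ms}):
  P1: blocked at fork node Ms ∈ conditioning set.
  P2: blocked at fork node Ms ∈ conditioning set.
{Ms} satisfies the backdoor criterion.

Yes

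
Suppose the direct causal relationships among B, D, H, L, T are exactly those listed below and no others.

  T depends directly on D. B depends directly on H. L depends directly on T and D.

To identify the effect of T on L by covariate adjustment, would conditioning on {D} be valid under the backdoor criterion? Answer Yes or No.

Backdoor paths from T to L (paths whose first edge points into T):
  P1: T <- D -> L
Condition 1 (no descendant of T in the set): holds — descendants of T are {L}; none are in {D}.
Condition 2 (every backdoor path blocked by {D}):
  P1: blocked at fork node D ∈ conditioning set.
{D} satisfies the backdoor criterion.

Yes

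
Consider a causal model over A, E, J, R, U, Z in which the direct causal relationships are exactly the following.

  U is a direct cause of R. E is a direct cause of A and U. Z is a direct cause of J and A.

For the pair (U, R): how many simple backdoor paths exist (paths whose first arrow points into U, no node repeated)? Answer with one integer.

0

A backdoor path from U to R is any simple undirected path whose first edge points into U (i.e. leaves U via a parent).
Parents of U: {E}.
No simple path from any parent of U reaches R without revisiting U, so there are no backdoor paths.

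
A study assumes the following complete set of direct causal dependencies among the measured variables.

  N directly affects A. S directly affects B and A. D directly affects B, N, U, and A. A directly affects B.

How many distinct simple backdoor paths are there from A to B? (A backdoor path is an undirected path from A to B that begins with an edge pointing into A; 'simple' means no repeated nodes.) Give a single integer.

3

A backdoor path from A to B is any simple undirected path whose first edge points into A (i.e. leaves A via a parent).
Parents of A: {D, N, S}.
Enumerating:
  P1: A <- D -> B
  P2: A <- N <- D -> B
  P3: A <- S -> B
That exhausts the simple backdoor paths. Count: 3.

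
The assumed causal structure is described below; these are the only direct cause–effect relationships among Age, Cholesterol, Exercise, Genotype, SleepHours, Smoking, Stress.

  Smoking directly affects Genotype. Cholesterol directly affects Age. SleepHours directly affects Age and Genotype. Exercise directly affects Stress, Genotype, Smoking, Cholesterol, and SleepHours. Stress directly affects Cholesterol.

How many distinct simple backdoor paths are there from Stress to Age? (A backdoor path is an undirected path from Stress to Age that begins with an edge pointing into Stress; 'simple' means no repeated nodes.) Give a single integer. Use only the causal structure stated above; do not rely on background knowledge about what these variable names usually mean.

A backdoor path from Stress to Age is any simple undirected path whose first edge points into Stress (i.e. leaves Stress via a parent).
Parents of Stress: {Exercise}.
Enumerating:
  P1: Stress <- Exercise -> SleepHours -> Age
  P2: Stress <- Exercise -> Cholesterol -> Age
  P3: Stress <- Exercise -> Smoking -> Genotype <- SleepHours -> Age
  P4: Stress <- Exercise -> Genotype <- SleepHours -> Age
That exhausts the simple backdoor paths. Count: 4.

4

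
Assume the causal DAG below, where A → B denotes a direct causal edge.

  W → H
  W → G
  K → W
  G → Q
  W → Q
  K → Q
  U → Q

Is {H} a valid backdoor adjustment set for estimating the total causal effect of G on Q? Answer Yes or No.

No

Backdoor paths from G to Q (paths whose first edge points into G):
  P1: G <- W <- K -> Q
  P2: G <- W -> Q
Condition 1 (no descendant of G in the set): holds — descendants of G are {Q}; none are in {H}.
Condition 2 (every backdoor path blocked by {H}):
  P1: open — no interior node is in the conditioning set.
  P2: open — no interior node is in the conditioning set.
{H} does not satisfy the backdoor criterion.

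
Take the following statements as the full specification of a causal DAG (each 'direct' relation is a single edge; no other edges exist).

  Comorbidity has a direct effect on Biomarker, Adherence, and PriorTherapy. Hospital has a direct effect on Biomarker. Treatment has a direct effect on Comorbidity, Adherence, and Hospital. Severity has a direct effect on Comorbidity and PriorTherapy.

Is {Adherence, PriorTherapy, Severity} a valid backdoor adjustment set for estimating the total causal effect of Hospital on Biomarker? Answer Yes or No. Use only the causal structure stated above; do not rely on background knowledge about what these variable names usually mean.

Backdoor paths from Hospital to Biomarker (paths whose first edge points into Hospital):
  P1: Hospital <- Treatment -> Comorbidity -> Biomarker
  P2: Hospital <- Treatment -> Adherence <- Comorbidity -> Biomarker
Condition 1 (no descendant of Hospital in the set): holds — descendants of Hospital are {Biomarker}; none are in {Adherence, PriorTherapy, Severity}.
Condition 2 (every backdoor path blocked by {Adherence, PriorTherapy, Severity}):
  P1: open — no interior node is in the conditioning set.
  P2: open — collider(s) Adherence are conditioned on (or have a conditioned descendant) and no non-collider on the path is in the set.
{Adherence, PriorTherapy, Severity} does not satisfy the backdoor criterion.

No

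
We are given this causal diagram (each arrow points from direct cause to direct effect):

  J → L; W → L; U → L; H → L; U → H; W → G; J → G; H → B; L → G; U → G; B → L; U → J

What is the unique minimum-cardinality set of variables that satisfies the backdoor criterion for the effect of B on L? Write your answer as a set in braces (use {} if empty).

{H}

Variables eligible for adjustment (non-descendants of B, excluding B and L): {H, J, U, W}.
Backdoor paths from B to L:
  P1: B <- H <- U -> J -> L
  P2: B <- H <- U -> J -> G <- W -> L
  P3: B <- H <- U -> J -> G <- L
  P4: B <- H <- U -> L
  P5: B <- H <- U -> G <- J -> L
  P6: B <- H <- U -> G <- W -> L
  P7: B <- H <- U -> G <- L
  P8: B <- H -> L
The empty set is not sufficient: P1 (B <- H <- U -> J -> L) has no collider blocking it and no conditioned non-collider, so it is open.
Try {H}:
  P1: blocked at chain node H ∈ conditioning set.
  P2: blocked at chain node H ∈ conditioning set.
  P3: blocked at chain node H ∈ conditioning set.
  P4: blocked at chain node H ∈ conditioning set.
  P5: blocked at chain node H ∈ conditioning set.
  P6: blocked at chain node H ∈ conditioning set.
  P7: blocked at chain node H ∈ conditioning set.
  P8: blocked at fork node H ∈ conditioning set.
{H} contains no descendant of B and blocks every backdoor path.
No other singleton works — e.g. {U} leaves P8 open — so {H} is the unique smallest valid adjustment set.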